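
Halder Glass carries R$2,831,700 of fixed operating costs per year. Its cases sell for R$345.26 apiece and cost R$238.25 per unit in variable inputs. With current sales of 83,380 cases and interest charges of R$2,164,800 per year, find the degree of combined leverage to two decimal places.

Total contribution margin = 83,380 × R$107.01 = R$8,922,493.80.
EBIT = R$8,922,493.80 − R$2,831,700 = R$6,090,793.80. Interest = R$2,164,800.00.
DOL = R$8,922,493.80 ÷ R$6,090,793.80 = 1.4649; DFL = R$6,090,793.80 ÷ R$3,925,993.80 = 1.5514.
DCL = DOL × DFL = 1.4649 × 1.5514 = 2.2726.

2.27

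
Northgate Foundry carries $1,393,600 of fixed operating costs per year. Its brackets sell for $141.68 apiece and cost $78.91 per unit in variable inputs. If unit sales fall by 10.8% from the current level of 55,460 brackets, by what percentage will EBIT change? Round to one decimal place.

Contribution at this volume is 55,460 × $62.77 = $3,481,224.20.
EBIT = $3,481,224.20 − $1,393,600 = $2,087,624.20.
Degree of operating leverage = $3,481,224.20 / $2,087,624.20 = 1.6676.
Operating income changes by 1.6676 × -10.8% = -18.0%.

-18.0%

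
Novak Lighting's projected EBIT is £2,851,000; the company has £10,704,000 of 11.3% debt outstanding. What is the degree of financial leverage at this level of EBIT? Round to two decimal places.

Interest = £1,209,552.00.
Degree of financial leverage = EBIT / (EBIT − interest) = £2,851,000 / £1,641,448.00 = 1.7369.

1.74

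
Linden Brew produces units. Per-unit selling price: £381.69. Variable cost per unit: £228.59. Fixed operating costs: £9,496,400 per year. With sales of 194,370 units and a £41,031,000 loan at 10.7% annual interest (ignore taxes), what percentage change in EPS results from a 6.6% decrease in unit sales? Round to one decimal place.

-12.4%

Total contribution margin = 194,370 × £153.10 = £29,758,047.00.
EBIT = £29,758,047.00 − £9,496,400 = £20,261,647.00.
After interest of £4,390,317.00, pre-tax earnings = £15,871,330.00.
Degree of combined leverage = contribution ÷ (EBIT − I) = £29,758,047.00 ÷ £15,871,330.00 = 1.8750.
%ΔEPS = DCL × %ΔSales = 1.8750 × -6.6% = -12.4%.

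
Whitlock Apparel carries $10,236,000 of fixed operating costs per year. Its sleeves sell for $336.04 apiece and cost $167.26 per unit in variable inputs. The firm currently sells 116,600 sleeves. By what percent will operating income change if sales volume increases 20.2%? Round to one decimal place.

At 116,600 units, contribution = 116,600 × $168.78 = $19,679,748.00.
Subtracting fixed costs: EBIT = $19,679,748.00 − $10,236,000 = $9,443,748.00.
So DOL = total CM / EBIT = $19,679,748.00 / $9,443,748.00 = 2.0839.
Operating income changes by 2.0839 × +20.2% = +42.1%.

+42.1%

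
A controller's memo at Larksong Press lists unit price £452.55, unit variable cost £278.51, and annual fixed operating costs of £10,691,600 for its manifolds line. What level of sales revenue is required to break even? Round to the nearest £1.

£27,800,986

CM per unit = £452.55 − £278.51 = £174.04; CM ratio = £174.04 / £452.55 = 0.3846.
Break-even sales = FC ÷ CM ratio = £10,691,600 × £452.55 / £174.04 = £27,800,986.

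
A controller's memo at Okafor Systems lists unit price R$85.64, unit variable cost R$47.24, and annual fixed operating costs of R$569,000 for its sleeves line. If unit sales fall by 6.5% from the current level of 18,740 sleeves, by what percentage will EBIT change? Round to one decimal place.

Total contribution margin = 18,740 × R$38.40 = R$719,616.00.
Subtracting fixed costs: EBIT = R$719,616.00 − R$569,000 = R$150,616.00.
Degree of operating leverage = R$719,616.00 / R$150,616.00 = 4.7778.
So EBIT moves 4.7778 × (-6.5%) = -31.1%.

-31.1%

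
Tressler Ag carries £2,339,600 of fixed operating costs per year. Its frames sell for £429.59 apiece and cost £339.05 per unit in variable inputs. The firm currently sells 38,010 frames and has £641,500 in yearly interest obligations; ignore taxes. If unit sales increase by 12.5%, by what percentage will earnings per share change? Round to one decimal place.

At 38,010 units, contribution = 38,010 × £90.54 = £3,441,425.40.
EBIT = £3,441,425.40 − £2,339,600 = £1,101,825.40.
Interest = £641,500.00, so EBIT − I = £460,325.40.
Degree of combined leverage = contribution ÷ (EBIT − I) = £3,441,425.40 ÷ £460,325.40 = 7.4761.
%ΔEPS = DCL × %ΔSales = 7.4761 × +12.5% = +93.5%.

+93.5%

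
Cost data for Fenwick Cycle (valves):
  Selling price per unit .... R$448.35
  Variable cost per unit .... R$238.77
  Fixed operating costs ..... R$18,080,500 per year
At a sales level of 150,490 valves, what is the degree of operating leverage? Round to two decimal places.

2.34

Contribution at this volume is 150,490 × R$209.58 = R$31,539,694.20.
Operating income = contribution − fixed costs = R$31,539,694.20 − R$18,080,500 = R$13,459,194.20.
Degree of operating leverage = R$31,539,694.20 / R$13,459,194.20 = 2.3434.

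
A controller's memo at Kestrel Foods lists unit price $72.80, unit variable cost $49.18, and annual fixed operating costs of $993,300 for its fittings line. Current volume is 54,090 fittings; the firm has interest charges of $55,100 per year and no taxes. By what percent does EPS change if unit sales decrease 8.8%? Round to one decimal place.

-49.1%

At 54,090 units, contribution = 54,090 × $23.62 = $1,277,605.80.
Subtracting fixed costs: EBIT = $1,277,605.80 − $993,300 = $284,305.80.
Interest = $55,100.00, so EBIT − I = $229,205.80.
DCL = total CM / (EBIT − I) = $1,277,605.80 / $229,205.80 = 5.5741.
EPS therefore changes by 5.5741 × (-8.8%) = -49.1%.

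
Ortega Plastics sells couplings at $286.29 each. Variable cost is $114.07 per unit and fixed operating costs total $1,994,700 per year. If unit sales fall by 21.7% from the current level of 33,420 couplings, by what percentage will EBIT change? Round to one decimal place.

At 33,420 units, contribution = 33,420 × $172.22 = $5,755,592.40.
Subtracting fixed costs: EBIT = $5,755,592.40 − $1,994,700 = $3,760,892.40.
Degree of operating leverage = $5,755,592.40 / $3,760,892.40 = 1.5304.
%ΔEBIT = DOL × %ΔSales = 1.5304 × -21.7% = -33.2%.

-33.2%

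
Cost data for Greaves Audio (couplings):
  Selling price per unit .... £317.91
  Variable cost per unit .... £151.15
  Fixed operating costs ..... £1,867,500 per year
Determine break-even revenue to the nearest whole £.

CM per unit = £317.91 − £151.15 = £166.76; CM ratio = £166.76 / £317.91 = 0.5246.
Break-even revenue = fixed costs × price ÷ CM = £1,867,500 × £317.91 ÷ £166.76 = £3,560,188.

£3,560,188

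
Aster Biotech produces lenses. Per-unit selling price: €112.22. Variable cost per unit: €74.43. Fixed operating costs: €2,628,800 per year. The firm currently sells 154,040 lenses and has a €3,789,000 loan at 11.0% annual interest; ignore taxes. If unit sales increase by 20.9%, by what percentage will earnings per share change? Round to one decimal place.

+43.8%

At 154,040 units, contribution = 154,040 × €37.79 = €5,821,171.60.
EBIT = €5,821,171.60 − €2,628,800 = €3,192,371.60.
Interest = €416,790.00, so EBIT − I = €2,775,581.60.
DCL = total CM / (EBIT − I) = €5,821,171.60 / €2,775,581.60 = 2.0973.
%ΔEPS = DCL × %ΔSales = 2.0973 × +20.9% = +43.8%.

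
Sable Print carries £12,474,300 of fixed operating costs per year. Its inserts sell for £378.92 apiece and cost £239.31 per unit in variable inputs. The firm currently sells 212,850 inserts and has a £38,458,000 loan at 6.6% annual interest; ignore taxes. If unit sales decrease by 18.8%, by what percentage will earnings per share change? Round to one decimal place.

-38.0%

Contribution at this volume is 212,850 × £139.61 = £29,715,988.50.
Subtracting fixed costs: EBIT = £29,715,988.50 − £12,474,300 = £17,241,688.50.
Interest = £2,538,228.00, so EBIT − I = £14,703,460.50.
DCL = total CM / (EBIT − I) = £29,715,988.50 / £14,703,460.50 = 2.0210.
EPS therefore changes by 2.0210 × (-18.8%) = -38.0%.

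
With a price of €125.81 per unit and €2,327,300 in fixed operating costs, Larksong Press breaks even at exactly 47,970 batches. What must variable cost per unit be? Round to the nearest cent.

€77.29

At break-even, FC = Q × (P − VC), so P − VC = €2,327,300 ÷ 47,970 = €48.5157.
Hence VC = price − CM = €125.81 − €48.5157 = €77.29.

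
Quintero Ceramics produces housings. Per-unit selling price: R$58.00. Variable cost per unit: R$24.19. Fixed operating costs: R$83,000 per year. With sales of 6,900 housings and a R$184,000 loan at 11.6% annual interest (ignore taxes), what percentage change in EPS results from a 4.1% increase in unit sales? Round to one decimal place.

+7.4%

Contribution at this volume is 6,900 × R$33.81 = R$233,289.00.
Subtracting fixed costs: EBIT = R$233,289.00 − R$83,000 = R$150,289.00.
After interest of R$21,344.00, pre-tax earnings = R$128,945.00.
DCL = total CM / (EBIT − I) = R$233,289.00 / R$128,945.00 = 1.8092.
%ΔEPS = DCL × %ΔSales = 1.8092 × +4.1% = +7.4%.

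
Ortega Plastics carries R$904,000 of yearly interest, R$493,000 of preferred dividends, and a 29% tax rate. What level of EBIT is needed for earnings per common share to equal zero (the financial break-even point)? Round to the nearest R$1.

Grossing the preferred dividend up to pre-tax terms: R$493,000 / (1 − 0.29) = R$694,366.20.
EPS = 0 when EBIT covers interest plus the pre-tax preferred burden: R$904,000 + R$694,366.20 = R$1,598,366.20.

R$1,598,366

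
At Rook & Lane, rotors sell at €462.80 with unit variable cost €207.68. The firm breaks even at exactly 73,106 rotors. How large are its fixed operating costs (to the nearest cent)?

Each unit contributes €462.80 − €207.68 = €255.12.
Since BE = FC / CM, FC = 73,106 × €255.12 = €18,650,802.72.

€18,650,802.72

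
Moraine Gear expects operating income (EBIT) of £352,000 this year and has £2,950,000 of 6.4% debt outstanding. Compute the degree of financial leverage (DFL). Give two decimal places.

Interest = £188,800.00.
Degree of financial leverage = EBIT / (EBIT − interest) = £352,000 / £163,200.00 = 2.1569.

2.16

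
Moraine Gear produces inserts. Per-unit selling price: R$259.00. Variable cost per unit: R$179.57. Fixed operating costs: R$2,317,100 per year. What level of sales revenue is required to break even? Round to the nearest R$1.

R$7,555,444

Contribution margin per unit = R$259.00 − R$179.57 = R$79.43, a CM ratio of R$79.43 ÷ R$259.00 = 0.3067.
Break-even revenue = fixed costs × price ÷ CM = R$2,317,100 × R$259.00 ÷ R$79.43 = R$7,555,444.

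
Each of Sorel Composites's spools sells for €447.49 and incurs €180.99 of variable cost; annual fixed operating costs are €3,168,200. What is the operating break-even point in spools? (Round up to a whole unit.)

11,889 spools

Each unit contributes €447.49 − €180.99 = €266.50.
Units to break even: €3,168,200 ÷ €266.50 = 11,888.18, rounded up to 11,889.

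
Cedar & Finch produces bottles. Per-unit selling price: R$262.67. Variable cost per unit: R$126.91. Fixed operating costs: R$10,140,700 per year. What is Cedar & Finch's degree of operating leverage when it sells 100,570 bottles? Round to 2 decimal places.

At 100,570 units, contribution = 100,570 × R$135.76 = R$13,653,383.20.
Operating income = contribution − fixed costs = R$13,653,383.20 − R$10,140,700 = R$3,512,683.20.
So DOL = total CM / EBIT = R$13,653,383.20 / R$3,512,683.20 = 3.8869.

3.89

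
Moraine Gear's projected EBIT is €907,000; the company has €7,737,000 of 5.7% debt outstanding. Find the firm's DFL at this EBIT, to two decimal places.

Annual interest charges come to €441,009.00.
Degree of financial leverage = EBIT / (EBIT − interest) = €907,000 / €465,991.00 = 1.9464.

1.95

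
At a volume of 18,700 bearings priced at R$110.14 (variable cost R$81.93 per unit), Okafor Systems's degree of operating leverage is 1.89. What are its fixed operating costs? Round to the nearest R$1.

Contribution at this volume is 18,700 × R$28.21 = R$527,527.00.
Since DOL = CM ÷ EBIT, EBIT = R$527,527.00 ÷ 1.89 = R$279,114.81.
Fixed costs = CM − EBIT = R$527,527.00 − R$279,114.81 = R$248,412.

R$248,412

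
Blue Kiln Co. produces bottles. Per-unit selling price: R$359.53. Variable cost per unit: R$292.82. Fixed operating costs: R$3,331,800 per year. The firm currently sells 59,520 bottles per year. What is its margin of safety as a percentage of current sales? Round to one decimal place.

16.1%

Each unit contributes R$359.53 − R$292.82 = R$66.71. Break-even units = R$3,331,800 ÷ R$66.71 = 49,944.54; break-even revenue = 49,944.54 × R$359.53 = R$17,956,559.05.
Actual sales revenue = 59,520 × R$359.53 = R$21,399,225.60.
Margin of safety = (R$21,399,225.60 − R$17,956,559.05) ÷ R$21,399,225.60 = 16.1%.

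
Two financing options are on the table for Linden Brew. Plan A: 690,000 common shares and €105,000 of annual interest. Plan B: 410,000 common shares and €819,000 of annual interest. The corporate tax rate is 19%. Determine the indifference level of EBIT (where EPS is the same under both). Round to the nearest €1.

€1,864,500

At indifference, (EBIT − 105,000)(1 − t)/690,000 = (EBIT − 819,000)(1 − t)/410,000.
The (1 − t) factor cancels: (EBIT − 105,000) × 410,000 = (EBIT − 819,000) × 690,000.
EBIT × (690,000 − 410,000) = 819,000 × 690,000 − 105,000 × 410,000 = 522,060,000,000, so EBIT = 522,060,000,000 ÷ 280,000 = 1,864,500.00.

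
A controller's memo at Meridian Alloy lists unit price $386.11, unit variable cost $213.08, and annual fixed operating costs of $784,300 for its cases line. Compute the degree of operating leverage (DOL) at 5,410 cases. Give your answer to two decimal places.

At 5,410 units, contribution = 5,410 × $173.03 = $936,092.30.
Operating income = contribution − fixed costs = $936,092.30 − $784,300 = $151,792.30.
Degree of operating leverage = $936,092.30 / $151,792.30 = 6.1669.

6.17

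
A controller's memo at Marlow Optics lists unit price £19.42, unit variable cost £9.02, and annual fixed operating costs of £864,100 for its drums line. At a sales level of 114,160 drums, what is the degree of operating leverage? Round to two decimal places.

Total contribution margin = 114,160 × £10.40 = £1,187,264.00.
Operating income = contribution − fixed costs = £1,187,264.00 − £864,100 = £323,164.00.
DOL = contribution ÷ EBIT = £1,187,264.00 ÷ £323,164.00 = 3.6739.

3.67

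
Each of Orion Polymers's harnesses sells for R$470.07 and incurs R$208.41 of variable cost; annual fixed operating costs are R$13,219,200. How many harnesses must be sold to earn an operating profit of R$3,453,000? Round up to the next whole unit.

63,718 harnesses

Each unit contributes R$470.07 − R$208.41 = R$261.66.
Need Q such that Q × R$261.66 − R$13,219,200 = R$3,453,000, i.e. Q = R$16,672,200 / R$261.66 = 63,717.04 → 63,718.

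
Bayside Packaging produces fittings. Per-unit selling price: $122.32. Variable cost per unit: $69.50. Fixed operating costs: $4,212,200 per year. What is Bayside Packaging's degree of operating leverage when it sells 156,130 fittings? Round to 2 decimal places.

Total contribution margin = 156,130 × $52.82 = $8,246,786.60.
Operating income = contribution − fixed costs = $8,246,786.60 − $4,212,200 = $4,034,586.60.
So DOL = total CM / EBIT = $8,246,786.60 / $4,034,586.60 = 2.0440.

2.04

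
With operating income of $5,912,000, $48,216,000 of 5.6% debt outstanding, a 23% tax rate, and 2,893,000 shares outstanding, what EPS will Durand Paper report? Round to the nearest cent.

$0.85

Pre-tax income = $5,912,000 − $2,700,096.00 = $3,211,904.00.
After tax at 23%: net income = $3,211,904.00 × 0.77 = $2,473,166.08.
EPS = $2,473,166.08 ÷ 2,893,000 = $0.85.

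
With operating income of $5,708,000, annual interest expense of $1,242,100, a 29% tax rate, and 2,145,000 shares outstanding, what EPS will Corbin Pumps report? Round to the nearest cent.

Pre-tax income = $5,708,000 − $1,242,100.00 = $4,465,900.00.
After tax at 29%: net income = $4,465,900.00 × 0.71 = $3,170,789.00.
EPS = $3,170,789.00 ÷ 2,145,000 = $1.48.

$1.48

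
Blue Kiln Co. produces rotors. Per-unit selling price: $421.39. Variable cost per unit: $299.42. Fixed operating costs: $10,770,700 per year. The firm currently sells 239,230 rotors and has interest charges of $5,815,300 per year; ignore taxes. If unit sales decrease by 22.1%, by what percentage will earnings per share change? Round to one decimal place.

At 239,230 units, contribution = 239,230 × $121.97 = $29,178,883.10.
EBIT = $29,178,883.10 − $10,770,700 = $18,408,183.10.
Interest = $5,815,300.00, so EBIT − I = $12,592,883.10.
DCL = total CM / (EBIT − I) = $29,178,883.10 / $12,592,883.10 = 2.3171.
EPS therefore changes by 2.3171 × (-22.1%) = -51.2%.

-51.2%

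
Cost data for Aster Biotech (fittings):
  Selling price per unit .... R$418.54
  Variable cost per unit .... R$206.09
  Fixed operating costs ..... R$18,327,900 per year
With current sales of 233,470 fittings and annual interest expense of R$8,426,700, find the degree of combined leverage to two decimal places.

2.17

Total contribution margin = 233,470 × R$212.45 = R$49,600,701.50.
Operating income = contribution − fixed costs = R$49,600,701.50 − R$18,327,900 = R$31,272,801.50. Interest = R$8,426,700.00.
DOL = R$49,600,701.50 ÷ R$31,272,801.50 = 1.5861; DFL = R$31,272,801.50 ÷ R$22,846,101.50 = 1.3688.
DCL = DOL × DFL = 1.5861 × 1.3688 = 2.1711.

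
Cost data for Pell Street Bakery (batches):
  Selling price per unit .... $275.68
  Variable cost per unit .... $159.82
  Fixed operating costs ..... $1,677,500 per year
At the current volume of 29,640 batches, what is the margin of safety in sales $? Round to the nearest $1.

$4,179,672

Unit CM = price − variable cost = $275.68 − $159.82 = $115.86. Break-even units = $1,677,500 ÷ $115.86 = 14,478.68; break-even revenue = 14,478.68 × $275.68 = $3,991,482.82.
Current sales = 29,640 × $275.68 = $8,171,155.20.
Margin of safety = $8,171,155.20 − $3,991,482.82 = $4,179,672.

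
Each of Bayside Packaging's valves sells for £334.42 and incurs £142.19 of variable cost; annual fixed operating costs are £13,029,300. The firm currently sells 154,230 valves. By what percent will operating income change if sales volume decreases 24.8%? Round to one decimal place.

Total contribution margin = 154,230 × £192.23 = £29,647,632.90.
Operating income = contribution − fixed costs = £29,647,632.90 − £13,029,300 = £16,618,332.90.
Degree of operating leverage = £29,647,632.90 / £16,618,332.90 = 1.7840.
%ΔEBIT = DOL × %ΔSales = 1.7840 × -24.8% = -44.2%.

-44.2%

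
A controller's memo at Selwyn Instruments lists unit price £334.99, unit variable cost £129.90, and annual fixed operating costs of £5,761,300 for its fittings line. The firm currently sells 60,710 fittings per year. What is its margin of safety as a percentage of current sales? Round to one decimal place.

Each unit contributes £334.99 − £129.90 = £205.09. Break-even units = £5,761,300 ÷ £205.09 = 28,091.57; break-even revenue = 28,091.57 × £334.99 = £9,410,394.89.
Current sales = 60,710 × £334.99 = £20,337,242.90.
Margin of safety = (£20,337,242.90 − £9,410,394.89) ÷ £20,337,242.90 = 53.7%.

53.7%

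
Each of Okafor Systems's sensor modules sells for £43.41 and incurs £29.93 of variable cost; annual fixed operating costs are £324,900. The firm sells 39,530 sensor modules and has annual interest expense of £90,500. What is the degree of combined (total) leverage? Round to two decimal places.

4.54

At 39,530 units, contribution = 39,530 × £13.48 = £532,864.40.
EBIT = £532,864.40 − £324,900 = £207,964.40. Interest = £90,500.00, so EBIT − I = £117,464.40.
DCL = contribution ÷ (EBIT − I) = £532,864.40 ÷ £117,464.40 = 4.5364.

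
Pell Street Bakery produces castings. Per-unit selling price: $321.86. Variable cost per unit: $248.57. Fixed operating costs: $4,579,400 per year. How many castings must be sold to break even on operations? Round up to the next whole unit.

Unit CM = price − variable cost = $321.86 − $248.57 = $73.29.
Break-even volume = fixed costs ÷ CM per unit = $4,579,400 ÷ $73.29 = 62,483.29, so 62,484 castings.

62,484 castings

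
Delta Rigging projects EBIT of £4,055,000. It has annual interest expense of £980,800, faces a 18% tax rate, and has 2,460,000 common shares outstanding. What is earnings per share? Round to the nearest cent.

£1.02

Interest = £980,800.00, so EBT = £4,055,000 − £980,800.00 = £3,074,200.00.
Net income = £3,074,200.00 × (1 − 0.18) = £2,520,844.00.
EPS = £2,520,844.00 ÷ 2,460,000 = £1.02.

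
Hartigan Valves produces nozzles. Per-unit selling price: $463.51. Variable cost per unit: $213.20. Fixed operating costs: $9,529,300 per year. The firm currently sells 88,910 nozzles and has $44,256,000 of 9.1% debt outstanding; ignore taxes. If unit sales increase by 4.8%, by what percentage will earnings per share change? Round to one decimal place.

At 88,910 units, contribution = 88,910 × $250.31 = $22,255,062.10.
Operating income = contribution − fixed costs = $22,255,062.10 − $9,529,300 = $12,725,762.10.
After interest of $4,027,296.00, pre-tax earnings = $8,698,466.10.
DCL = total CM / (EBIT − I) = $22,255,062.10 / $8,698,466.10 = 2.5585.
%ΔEPS = DCL × %ΔSales = 2.5585 × +4.8% = +12.3%.

+12.3%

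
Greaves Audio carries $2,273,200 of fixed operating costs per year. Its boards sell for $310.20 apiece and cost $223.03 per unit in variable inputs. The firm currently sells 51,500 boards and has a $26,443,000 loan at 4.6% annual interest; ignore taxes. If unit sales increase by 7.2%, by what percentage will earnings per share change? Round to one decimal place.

Contribution at this volume is 51,500 × $87.17 = $4,489,255.00.
Operating income = contribution − fixed costs = $4,489,255.00 − $2,273,200 = $2,216,055.00.
After interest of $1,216,378.00, pre-tax earnings = $999,677.00.
Degree of combined leverage = contribution ÷ (EBIT − I) = $4,489,255.00 ÷ $999,677.00 = 4.4907.
%ΔEPS = DCL × %ΔSales = 4.4907 × +7.2% = +32.3%.

+32.3%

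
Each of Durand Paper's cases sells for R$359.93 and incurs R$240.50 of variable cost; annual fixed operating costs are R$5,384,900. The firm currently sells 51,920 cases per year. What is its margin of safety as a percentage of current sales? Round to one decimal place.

13.2%

Each unit contributes R$359.93 − R$240.50 = R$119.43. Break-even units = R$5,384,900 ÷ R$119.43 = 45,088.34; break-even revenue = 45,088.34 × R$359.93 = R$16,228,644.87.
Current sales = 51,920 × R$359.93 = R$18,687,565.60.
Margin of safety = (R$18,687,565.60 − R$16,228,644.87) ÷ R$18,687,565.60 = 13.2%.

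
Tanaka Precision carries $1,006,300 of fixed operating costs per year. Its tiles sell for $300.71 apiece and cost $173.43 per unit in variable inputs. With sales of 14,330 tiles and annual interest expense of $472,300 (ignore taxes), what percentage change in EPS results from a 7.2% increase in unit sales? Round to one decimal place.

+38.0%

Contribution at this volume is 14,330 × $127.28 = $1,823,922.40.
EBIT = $1,823,922.40 − $1,006,300 = $817,622.40.
Interest = $472,300.00, so EBIT − I = $345,322.40.
DCL = total CM / (EBIT − I) = $1,823,922.40 / $345,322.40 = 5.2818.
%ΔEPS = DCL × %ΔSales = 5.2818 × +7.2% = +38.0%.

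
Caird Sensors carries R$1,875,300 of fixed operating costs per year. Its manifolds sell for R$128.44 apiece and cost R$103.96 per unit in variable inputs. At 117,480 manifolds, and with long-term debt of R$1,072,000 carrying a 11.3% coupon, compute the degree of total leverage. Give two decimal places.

3.27

Contribution at this volume is 117,480 × R$24.48 = R$2,875,910.40.
EBIT = R$2,875,910.40 − R$1,875,300 = R$1,000,610.40. Interest = R$121,136.00.
DOL = R$2,875,910.40 ÷ R$1,000,610.40 = 2.8742; DFL = R$1,000,610.40 ÷ R$879,474.40 = 1.1377.
Combined leverage = 2.8742 × 1.1377 = 3.2700.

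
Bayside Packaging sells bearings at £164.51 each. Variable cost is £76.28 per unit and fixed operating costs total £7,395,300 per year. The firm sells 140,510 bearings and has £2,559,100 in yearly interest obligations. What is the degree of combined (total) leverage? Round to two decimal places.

At 140,510 units, contribution = 140,510 × £88.23 = £12,397,197.30.
Subtracting fixed costs: EBIT = £12,397,197.30 − £7,395,300 = £5,001,897.30. Interest = £2,559,100.00.
DOL = £12,397,197.30 ÷ £5,001,897.30 = 2.4785; DFL = £5,001,897.30 ÷ £2,442,797.30 = 2.0476.
Combined leverage = 2.4785 × 2.0476 = 5.0750.

5.08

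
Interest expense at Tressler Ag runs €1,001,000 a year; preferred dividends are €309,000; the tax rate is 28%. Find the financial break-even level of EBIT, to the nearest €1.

Grossing the preferred dividend up to pre-tax terms: €309,000 / (1 − 0.28) = €429,166.67.
EPS = 0 when EBIT covers interest plus the pre-tax preferred burden: €1,001,000 + €429,166.67 = €1,430,166.67.

€1,430,167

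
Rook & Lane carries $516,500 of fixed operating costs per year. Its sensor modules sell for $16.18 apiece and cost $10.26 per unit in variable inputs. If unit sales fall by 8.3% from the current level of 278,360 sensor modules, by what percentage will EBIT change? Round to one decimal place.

-12.1%

Total contribution margin = 278,360 × $5.92 = $1,647,891.20.
Subtracting fixed costs: EBIT = $1,647,891.20 − $516,500 = $1,131,391.20.
So DOL = total CM / EBIT = $1,647,891.20 / $1,131,391.20 = 1.4565.
Operating income changes by 1.4565 × -8.3% = -12.1%.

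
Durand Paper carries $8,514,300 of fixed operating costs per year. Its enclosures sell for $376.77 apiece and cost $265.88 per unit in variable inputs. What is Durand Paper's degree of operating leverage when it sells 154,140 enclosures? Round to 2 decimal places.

1.99

Total contribution margin = 154,140 × $110.89 = $17,092,584.60.
EBIT = $17,092,584.60 − $8,514,300 = $8,578,284.60.
Degree of operating leverage = $17,092,584.60 / $8,578,284.60 = 1.9925.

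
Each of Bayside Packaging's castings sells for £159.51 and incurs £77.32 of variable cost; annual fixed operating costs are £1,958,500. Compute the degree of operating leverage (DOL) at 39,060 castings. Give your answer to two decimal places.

Contribution at this volume is 39,060 × £82.19 = £3,210,341.40.
EBIT = £3,210,341.40 − £1,958,500 = £1,251,841.40.
So DOL = total CM / EBIT = £3,210,341.40 / £1,251,841.40 = 2.5645.

2.56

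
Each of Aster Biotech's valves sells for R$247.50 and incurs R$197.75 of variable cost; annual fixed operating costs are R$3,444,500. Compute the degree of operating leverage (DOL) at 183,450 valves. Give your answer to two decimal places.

1.61

Total contribution margin = 183,450 × R$49.75 = R$9,126,637.50.
Operating income = contribution − fixed costs = R$9,126,637.50 − R$3,444,500 = R$5,682,137.50.
Degree of operating leverage = R$9,126,637.50 / R$5,682,137.50 = 1.6062.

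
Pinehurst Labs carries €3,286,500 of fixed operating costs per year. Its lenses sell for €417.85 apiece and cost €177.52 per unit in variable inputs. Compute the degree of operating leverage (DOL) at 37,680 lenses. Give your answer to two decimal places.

1.57

Contribution at this volume is 37,680 × €240.33 = €9,055,634.40.
EBIT = €9,055,634.40 − €3,286,500 = €5,769,134.40.
So DOL = total CM / EBIT = €9,055,634.40 / €5,769,134.40 = 1.5697.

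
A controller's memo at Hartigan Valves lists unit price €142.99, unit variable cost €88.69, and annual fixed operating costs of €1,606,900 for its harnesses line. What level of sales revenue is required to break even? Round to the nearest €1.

€4,231,503

CM per unit = €142.99 − €88.69 = €54.30; CM ratio = €54.30 / €142.99 = 0.3797.
Break-even revenue = fixed costs × price ÷ CM = €1,606,900 × €142.99 ÷ €54.30 = €4,231,503.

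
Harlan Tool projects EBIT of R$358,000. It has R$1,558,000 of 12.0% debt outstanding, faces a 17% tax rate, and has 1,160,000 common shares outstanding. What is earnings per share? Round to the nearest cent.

Interest = R$186,960.00, so EBT = R$358,000 − R$186,960.00 = R$171,040.00.
After tax at 17%: net income = R$171,040.00 × 0.83 = R$141,963.20.
EPS = R$141,963.20 ÷ 1,160,000 = R$0.12.

R$0.12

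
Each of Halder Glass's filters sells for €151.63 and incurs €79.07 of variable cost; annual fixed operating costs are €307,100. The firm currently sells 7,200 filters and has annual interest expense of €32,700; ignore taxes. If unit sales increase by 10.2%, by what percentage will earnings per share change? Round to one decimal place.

+29.2%

Contribution at this volume is 7,200 × €72.56 = €522,432.00.
EBIT = €522,432.00 − €307,100 = €215,332.00.
Interest = €32,700.00, so EBIT − I = €182,632.00.
DCL = total CM / (EBIT − I) = €522,432.00 / €182,632.00 = 2.8606.
%ΔEPS = DCL × %ΔSales = 2.8606 × +10.2% = +29.2%.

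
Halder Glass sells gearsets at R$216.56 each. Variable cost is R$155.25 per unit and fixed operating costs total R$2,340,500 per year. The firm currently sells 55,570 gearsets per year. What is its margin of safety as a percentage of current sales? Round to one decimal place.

31.3%

Each unit contributes R$216.56 − R$155.25 = R$61.31. Break-even units = R$2,340,500 ÷ R$61.31 = 38,174.85; break-even revenue = 38,174.85 × R$216.56 = R$8,267,145.33.
Actual sales revenue = 55,570 × R$216.56 = R$12,034,239.20.
Margin of safety = (R$12,034,239.20 − R$8,267,145.33) ÷ R$12,034,239.20 = 31.3%.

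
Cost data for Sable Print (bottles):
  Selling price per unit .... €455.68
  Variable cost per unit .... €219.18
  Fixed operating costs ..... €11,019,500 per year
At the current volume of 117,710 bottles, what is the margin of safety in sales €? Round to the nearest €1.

€32,406,102

Unit CM = price − variable cost = €455.68 − €219.18 = €236.50. Break-even units = €11,019,500 ÷ €236.50 = 46,594.08; break-even revenue = 46,594.08 × €455.68 = €21,231,990.53.
Current sales = 117,710 × €455.68 = €53,638,092.80.
Margin of safety = €53,638,092.80 − €21,231,990.53 = €32,406,102.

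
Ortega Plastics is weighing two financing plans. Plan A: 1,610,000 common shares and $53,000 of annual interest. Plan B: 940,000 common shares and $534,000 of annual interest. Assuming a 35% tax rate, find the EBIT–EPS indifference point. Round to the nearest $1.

$1,208,836

Set EPS_A = EPS_B: (EBIT − $53,000)(1 − 0.35) ÷ 1,610,000 = (EBIT − $534,000)(1 − 0.35) ÷ 940,000.
Cancelling (1 − t) and cross-multiplying: 940,000·(EBIT − 53,000) = 1,610,000·(EBIT − 534,000).
EBIT × (1,610,000 − 940,000) = 534,000 × 1,610,000 − 53,000 × 940,000 = 809,920,000,000, so EBIT = 809,920,000,000 ÷ 670,000 = 1,208,835.82.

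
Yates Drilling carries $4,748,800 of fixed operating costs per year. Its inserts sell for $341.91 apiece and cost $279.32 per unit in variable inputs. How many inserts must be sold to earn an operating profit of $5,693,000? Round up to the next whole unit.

Unit CM = price − variable cost = $341.91 − $279.32 = $62.59.
Units = (FC + target) / CM = ($4,748,800 + $5,693,000) / $62.59 = 166,828.57, so 166,829 inserts.

166,829 inserts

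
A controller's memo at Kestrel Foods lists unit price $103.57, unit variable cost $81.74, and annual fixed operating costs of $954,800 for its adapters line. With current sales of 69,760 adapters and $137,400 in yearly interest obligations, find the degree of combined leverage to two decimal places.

Total contribution margin = 69,760 × $21.83 = $1,522,860.80.
Subtracting fixed costs: EBIT = $1,522,860.80 − $954,800 = $568,060.80. Interest = $137,400.00, so EBIT − I = $430,660.80.
Degree of total leverage = total CM / (EBIT − interest) = $1,522,860.80 / $430,660.80 = 3.5361.

3.54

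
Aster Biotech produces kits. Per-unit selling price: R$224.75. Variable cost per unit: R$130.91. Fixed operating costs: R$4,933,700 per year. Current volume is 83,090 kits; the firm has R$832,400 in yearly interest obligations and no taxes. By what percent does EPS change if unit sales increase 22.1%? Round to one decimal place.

Total contribution margin = 83,090 × R$93.84 = R$7,797,165.60.
Operating income = contribution − fixed costs = R$7,797,165.60 − R$4,933,700 = R$2,863,465.60.
Interest = R$832,400.00, so EBIT − I = R$2,031,065.60.
DCL = total CM / (EBIT − I) = R$7,797,165.60 / R$2,031,065.60 = 3.8390.
EPS therefore changes by 3.8390 × (+22.1%) = +84.8%.

+84.8%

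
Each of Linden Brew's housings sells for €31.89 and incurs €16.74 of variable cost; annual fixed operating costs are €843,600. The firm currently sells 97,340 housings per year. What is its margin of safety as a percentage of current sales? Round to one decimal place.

Unit CM = price − variable cost = €31.89 − €16.74 = €15.15. Break-even units = €843,600 ÷ €15.15 = 55,683.17; break-even revenue = 55,683.17 × €31.89 = €1,775,736.24.
Actual sales revenue = 97,340 × €31.89 = €3,104,172.60.
Margin of safety = (€3,104,172.60 − €1,775,736.24) ÷ €3,104,172.60 = 42.8%.

42.8%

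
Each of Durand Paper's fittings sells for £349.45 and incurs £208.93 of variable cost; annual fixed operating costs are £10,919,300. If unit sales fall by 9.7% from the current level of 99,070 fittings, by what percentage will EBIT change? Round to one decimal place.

Contribution at this volume is 99,070 × £140.52 = £13,921,316.40.
Subtracting fixed costs: EBIT = £13,921,316.40 − £10,919,300 = £3,002,016.40.
DOL = contribution ÷ EBIT = £13,921,316.40 ÷ £3,002,016.40 = 4.6373.
Operating income changes by 4.6373 × -9.7% = -45.0%.

-45.0%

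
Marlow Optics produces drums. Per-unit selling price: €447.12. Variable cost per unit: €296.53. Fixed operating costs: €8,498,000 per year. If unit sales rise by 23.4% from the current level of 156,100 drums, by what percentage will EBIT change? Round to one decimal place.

+36.6%

At 156,100 units, contribution = 156,100 × €150.59 = €23,507,099.00.
Subtracting fixed costs: EBIT = €23,507,099.00 − €8,498,000 = €15,009,099.00.
DOL = contribution ÷ EBIT = €23,507,099.00 ÷ €15,009,099.00 = 1.5662.
%ΔEBIT = DOL × %ΔSales = 1.5662 × +23.4% = +36.6%.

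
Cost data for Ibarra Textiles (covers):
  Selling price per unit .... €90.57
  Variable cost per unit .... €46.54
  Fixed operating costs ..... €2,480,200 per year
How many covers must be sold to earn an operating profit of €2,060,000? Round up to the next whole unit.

Unit CM = price − variable cost = €90.57 − €46.54 = €44.03.
Required volume = (fixed costs + target profit) ÷ CM = (€2,480,200 + €2,060,000) ÷ €44.03 = 103,116.06, so 103,117 covers.

103,117 covers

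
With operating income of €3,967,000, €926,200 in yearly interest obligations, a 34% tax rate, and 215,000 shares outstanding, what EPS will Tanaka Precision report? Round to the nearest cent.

Interest = €926,200.00, so EBT = €3,967,000 − €926,200.00 = €3,040,800.00.
Net income = €3,040,800.00 × (1 − 0.34) = €2,006,928.00.
EPS = €2,006,928.00 ÷ 215,000 = €9.33.

€9.33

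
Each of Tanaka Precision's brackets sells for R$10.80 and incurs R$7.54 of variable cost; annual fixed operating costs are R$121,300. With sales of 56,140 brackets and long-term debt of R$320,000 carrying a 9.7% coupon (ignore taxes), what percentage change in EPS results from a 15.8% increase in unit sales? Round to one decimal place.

+94.3%

At 56,140 units, contribution = 56,140 × R$3.26 = R$183,016.40.
Subtracting fixed costs: EBIT = R$183,016.40 − R$121,300 = R$61,716.40.
Interest = R$31,040.00, so EBIT − I = R$30,676.40.
Degree of combined leverage = contribution ÷ (EBIT − I) = R$183,016.40 ÷ R$30,676.40 = 5.9660.
EPS therefore changes by 5.9660 × (+15.8%) = +94.3%.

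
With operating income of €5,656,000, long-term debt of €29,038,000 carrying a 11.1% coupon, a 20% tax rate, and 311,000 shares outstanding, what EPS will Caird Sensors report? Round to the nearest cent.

€6.26

Pre-tax income = €5,656,000 − €3,223,218.00 = €2,432,782.00.
Net income = €2,432,782.00 × (1 − 0.20) = €1,946,225.60.
Per share: €1,946,225.60 / 311,000 shares = €6.26.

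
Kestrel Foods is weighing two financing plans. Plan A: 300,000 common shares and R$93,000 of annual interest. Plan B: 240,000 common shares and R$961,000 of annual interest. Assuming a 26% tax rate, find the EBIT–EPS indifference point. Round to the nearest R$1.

Set EPS_A = EPS_B: (EBIT − R$93,000)(1 − 0.26) ÷ 300,000 = (EBIT − R$961,000)(1 − 0.26) ÷ 240,000.
Cancelling (1 − t) and cross-multiplying: 240,000·(EBIT − 93,000) = 300,000·(EBIT − 961,000).
Solving, EBIT = (961,000·300,000 − 93,000·240,000) / (300,000 − 240,000) = 265,980,000,000 / 60,000 = 4,433,000.00.

R$4,433,000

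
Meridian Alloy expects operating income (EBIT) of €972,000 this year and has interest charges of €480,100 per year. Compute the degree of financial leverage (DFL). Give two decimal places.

1.98

Annual interest charges come to €480,100.00.
DFL = EBIT ÷ (EBIT − I) = €972,000 ÷ (€972,000 − €480,100.00) = €972,000 ÷ €491,900.00 = 1.9760.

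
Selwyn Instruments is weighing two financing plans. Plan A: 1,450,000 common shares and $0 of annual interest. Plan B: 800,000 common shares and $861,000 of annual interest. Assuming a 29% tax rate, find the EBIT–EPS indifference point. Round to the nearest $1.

$1,920,692

At indifference, (EBIT − 0)(1 − t)/1,450,000 = (EBIT − 861,000)(1 − t)/800,000.
The (1 − t) factor cancels: (EBIT − 0) × 800,000 = (EBIT − 861,000) × 1,450,000.
Solving, EBIT = (861,000·1,450,000 − 0·800,000) / (1,450,000 − 800,000) = 1,248,450,000,000 / 650,000 = 1,920,692.31.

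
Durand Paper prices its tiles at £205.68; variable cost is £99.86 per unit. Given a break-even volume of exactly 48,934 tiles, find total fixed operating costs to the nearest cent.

Unit CM = price − variable cost = £205.68 − £99.86 = £105.82.
Since BE = FC / CM, FC = 48,934 × £105.82 = £5,178,195.88.

£5,178,195.88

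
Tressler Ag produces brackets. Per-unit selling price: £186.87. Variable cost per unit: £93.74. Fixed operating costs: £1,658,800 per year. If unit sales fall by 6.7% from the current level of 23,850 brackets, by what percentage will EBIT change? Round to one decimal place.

At 23,850 units, contribution = 23,850 × £93.13 = £2,221,150.50.
Operating income = contribution − fixed costs = £2,221,150.50 − £1,658,800 = £562,350.50.
So DOL = total CM / EBIT = £2,221,150.50 / £562,350.50 = 3.9498.
Operating income changes by 3.9498 × -6.7% = -26.5%.

-26.5%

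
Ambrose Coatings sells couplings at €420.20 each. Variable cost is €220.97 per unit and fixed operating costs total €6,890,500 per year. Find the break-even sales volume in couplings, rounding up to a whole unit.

Contribution margin per unit = €420.20 − €220.97 = €199.23.
Units to break even: €6,890,500 ÷ €199.23 = 34,585.65, rounded up to 34,586.

34,586 couplings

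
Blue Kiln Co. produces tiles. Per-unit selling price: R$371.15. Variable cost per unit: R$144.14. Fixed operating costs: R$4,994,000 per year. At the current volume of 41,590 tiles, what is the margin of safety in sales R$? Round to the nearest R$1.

Contribution margin per unit = R$371.15 − R$144.14 = R$227.01. Break-even units = R$4,994,000 ÷ R$227.01 = 21,999.03; break-even revenue = 21,999.03 × R$371.15 = R$8,164,940.31.
Actual sales revenue = 41,590 × R$371.15 = R$15,436,128.50.
Margin of safety = R$15,436,128.50 − R$8,164,940.31 = R$7,271,188.

R$7,271,188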